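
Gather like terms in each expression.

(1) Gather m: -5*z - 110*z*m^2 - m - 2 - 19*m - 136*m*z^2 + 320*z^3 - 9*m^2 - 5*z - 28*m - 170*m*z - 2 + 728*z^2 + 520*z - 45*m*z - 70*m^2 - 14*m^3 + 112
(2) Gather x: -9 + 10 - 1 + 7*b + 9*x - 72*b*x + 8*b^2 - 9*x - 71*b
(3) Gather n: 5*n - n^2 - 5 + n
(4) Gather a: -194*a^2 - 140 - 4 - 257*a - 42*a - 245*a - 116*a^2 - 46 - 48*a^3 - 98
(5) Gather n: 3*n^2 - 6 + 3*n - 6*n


(1) = -14*m^3 + m^2*(-110*z - 79) + m*(-136*z^2 - 215*z - 48) + 320*z^3 + 728*z^2 + 510*z + 108
(2) = 8*b^2 - 72*b*x - 64*b
(3) = -n^2 + 6*n - 5
(4) = -48*a^3 - 310*a^2 - 544*a - 288
(5) = 3*n^2 - 3*n - 6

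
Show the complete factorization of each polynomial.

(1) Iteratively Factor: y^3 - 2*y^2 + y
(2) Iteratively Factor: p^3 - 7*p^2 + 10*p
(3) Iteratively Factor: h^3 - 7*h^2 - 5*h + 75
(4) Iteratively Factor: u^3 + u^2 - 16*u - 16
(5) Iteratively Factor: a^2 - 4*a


(1) = (y - 1)*(y^2 - y) = y*(y - 1)*(y - 1)
(2) = (p)*(p^2 - 7*p + 10) = p*(p - 2)*(p - 5)
(3) = (h - 5)*(h^2 - 2*h - 15) = (h - 5)*(h + 3)*(h - 5)
(4) = (u + 4)*(u^2 - 3*u - 4) = (u + 1)*(u + 4)*(u - 4)
(5) = (a)*(a - 4)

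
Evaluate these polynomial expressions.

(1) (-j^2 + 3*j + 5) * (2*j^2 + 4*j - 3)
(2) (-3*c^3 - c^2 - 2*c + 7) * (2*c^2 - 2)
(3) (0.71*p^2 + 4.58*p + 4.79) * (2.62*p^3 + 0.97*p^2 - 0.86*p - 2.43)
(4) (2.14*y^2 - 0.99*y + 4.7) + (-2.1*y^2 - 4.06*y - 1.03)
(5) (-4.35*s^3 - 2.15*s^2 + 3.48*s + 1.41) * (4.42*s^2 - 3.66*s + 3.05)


(1) = -2*j^4 + 2*j^3 + 25*j^2 + 11*j - 15
(2) = -6*c^5 - 2*c^4 + 2*c^3 + 16*c^2 + 4*c - 14
(3) = 1.8602*p^5 + 12.6883*p^4 + 16.3818*p^3 - 1.0178*p^2 - 15.2488*p - 11.6397
(4) = 0.04*y^2 - 5.05*y + 3.67
(5) = -19.227*s^5 + 6.418*s^4 + 9.9831*s^3 - 13.0621*s^2 + 5.4534*s + 4.3005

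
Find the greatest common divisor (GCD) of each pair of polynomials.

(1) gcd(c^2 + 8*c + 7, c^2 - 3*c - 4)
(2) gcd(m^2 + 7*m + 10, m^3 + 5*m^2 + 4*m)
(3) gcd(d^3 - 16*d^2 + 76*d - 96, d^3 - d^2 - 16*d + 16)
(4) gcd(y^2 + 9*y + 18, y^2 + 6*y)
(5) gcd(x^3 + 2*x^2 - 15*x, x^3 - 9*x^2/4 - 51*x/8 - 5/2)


(1) = c + 1
(2) = gcd((m + 2)*(m + 5), m*(m + 1)*(m + 4)) = 1
(3) = gcd((d - 8)*(d - 6)*(d - 2), (d - 4)*(d - 1)*(d + 4)) = 1
(4) = gcd((y + 3)*(y + 6), y*(y + 6)) = y + 6
(5) = gcd(x*(x - 3)*(x + 5), (x - 4)*(x + 1/2)*(x + 5/4)) = 1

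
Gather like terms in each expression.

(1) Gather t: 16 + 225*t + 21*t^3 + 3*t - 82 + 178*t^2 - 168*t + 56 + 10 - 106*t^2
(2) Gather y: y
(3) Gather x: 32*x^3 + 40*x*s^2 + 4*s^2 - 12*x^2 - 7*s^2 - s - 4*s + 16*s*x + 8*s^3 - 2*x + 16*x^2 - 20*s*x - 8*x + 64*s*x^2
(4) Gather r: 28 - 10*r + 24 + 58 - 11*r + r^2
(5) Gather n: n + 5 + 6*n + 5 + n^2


(1) = 21*t^3 + 72*t^2 + 60*t
(2) = y
(3) = 8*s^3 - 3*s^2 - 5*s + 32*x^3 + x^2*(64*s + 4) + x*(40*s^2 - 4*s - 10)
(4) = r^2 - 21*r + 110
(5) = n^2 + 7*n + 10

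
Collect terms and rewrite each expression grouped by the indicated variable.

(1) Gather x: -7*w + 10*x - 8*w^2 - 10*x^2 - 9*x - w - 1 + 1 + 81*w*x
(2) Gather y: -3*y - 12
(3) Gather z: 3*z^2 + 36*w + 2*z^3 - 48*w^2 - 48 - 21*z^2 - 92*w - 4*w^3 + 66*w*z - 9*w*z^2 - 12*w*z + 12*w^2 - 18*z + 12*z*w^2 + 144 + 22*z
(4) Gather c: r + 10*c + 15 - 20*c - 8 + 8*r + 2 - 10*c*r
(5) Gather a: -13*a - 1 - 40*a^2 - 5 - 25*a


(1) = -8*w^2 - 8*w - 10*x^2 + x*(81*w + 1)
(2) = -3*y - 12
(3) = -4*w^3 - 36*w^2 - 56*w + 2*z^3 + z^2*(-9*w - 18) + z*(12*w^2 + 54*w + 4) + 96
(4) = c*(-10*r - 10) + 9*r + 9
(5) = -40*a^2 - 38*a - 6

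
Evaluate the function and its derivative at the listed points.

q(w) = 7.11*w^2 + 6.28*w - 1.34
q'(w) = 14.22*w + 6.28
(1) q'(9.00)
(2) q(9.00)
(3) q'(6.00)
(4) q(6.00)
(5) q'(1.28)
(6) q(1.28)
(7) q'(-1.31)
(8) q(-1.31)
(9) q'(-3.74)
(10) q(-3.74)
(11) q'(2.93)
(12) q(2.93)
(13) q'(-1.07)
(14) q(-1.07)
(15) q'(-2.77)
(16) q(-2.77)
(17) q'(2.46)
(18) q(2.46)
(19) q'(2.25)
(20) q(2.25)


(1) = 134.26
(2) = 631.09
(3) = 91.60
(4) = 292.30
(5) = 24.48
(6) = 18.35
(7) = -12.35
(8) = 2.63
(9) = -46.90
(10) = 74.62
(11) = 47.94
(12) = 78.10
(13) = -8.94
(14) = 0.08
(15) = -33.11
(16) = 35.82
(17) = 41.26
(18) = 57.14
(19) = 38.27
(20) = 48.78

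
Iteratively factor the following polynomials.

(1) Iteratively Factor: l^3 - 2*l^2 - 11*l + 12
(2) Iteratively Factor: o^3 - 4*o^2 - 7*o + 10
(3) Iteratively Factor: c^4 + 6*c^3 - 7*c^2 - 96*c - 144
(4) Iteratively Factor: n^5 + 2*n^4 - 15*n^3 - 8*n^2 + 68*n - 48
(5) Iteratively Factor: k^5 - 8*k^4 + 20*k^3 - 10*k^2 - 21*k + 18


(1) = (l - 1)*(l^2 - l - 12) = (l - 4)*(l - 1)*(l + 3)
(2) = (o + 2)*(o^2 - 6*o + 5) = (o - 5)*(o + 2)*(o - 1)
(3) = (c + 4)*(c^3 + 2*c^2 - 15*c - 36) = (c + 3)*(c + 4)*(c^2 - c - 12) = (c + 3)^2*(c + 4)*(c - 4)
(4) = (n - 2)*(n^4 + 4*n^3 - 7*n^2 - 22*n + 24) = (n - 2)^2*(n^3 + 6*n^2 + 5*n - 12) = (n - 2)^2*(n + 4)*(n^2 + 2*n - 3) = (n - 2)^2*(n - 1)*(n + 4)*(n + 3)
(5) = (k - 3)*(k^4 - 5*k^3 + 5*k^2 + 5*k - 6) = (k - 3)*(k - 1)*(k^3 - 4*k^2 + k + 6) = (k - 3)^2*(k - 1)*(k^2 - k - 2) = (k - 3)^2*(k - 2)*(k - 1)*(k + 1)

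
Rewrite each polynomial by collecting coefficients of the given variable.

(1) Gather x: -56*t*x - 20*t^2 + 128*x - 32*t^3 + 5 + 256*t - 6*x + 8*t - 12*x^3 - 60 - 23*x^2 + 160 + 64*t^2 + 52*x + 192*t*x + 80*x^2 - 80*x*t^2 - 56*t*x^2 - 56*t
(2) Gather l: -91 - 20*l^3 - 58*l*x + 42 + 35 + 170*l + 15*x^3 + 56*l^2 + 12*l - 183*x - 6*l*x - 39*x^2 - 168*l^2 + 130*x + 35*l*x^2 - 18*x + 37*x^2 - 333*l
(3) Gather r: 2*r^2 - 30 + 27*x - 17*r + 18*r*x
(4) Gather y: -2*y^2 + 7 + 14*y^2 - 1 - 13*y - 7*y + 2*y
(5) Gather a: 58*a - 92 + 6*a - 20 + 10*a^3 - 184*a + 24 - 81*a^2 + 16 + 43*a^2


(1) = -32*t^3 + 44*t^2 + 208*t - 12*x^3 + x^2*(57 - 56*t) + x*(-80*t^2 + 136*t + 174) + 105
(2) = -20*l^3 - 112*l^2 + l*(35*x^2 - 64*x - 151) + 15*x^3 - 2*x^2 - 71*x - 14
(3) = 2*r^2 + r*(18*x - 17) + 27*x - 30
(4) = 12*y^2 - 18*y + 6
(5) = 10*a^3 - 38*a^2 - 120*a - 72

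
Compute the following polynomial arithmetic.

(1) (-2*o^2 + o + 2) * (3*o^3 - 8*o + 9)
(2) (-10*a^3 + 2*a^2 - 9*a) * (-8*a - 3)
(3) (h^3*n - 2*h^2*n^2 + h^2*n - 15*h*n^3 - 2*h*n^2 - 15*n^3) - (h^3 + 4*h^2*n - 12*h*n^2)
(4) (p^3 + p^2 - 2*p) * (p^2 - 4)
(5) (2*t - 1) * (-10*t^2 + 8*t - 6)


(1) = -6*o^5 + 3*o^4 + 22*o^3 - 26*o^2 - 7*o + 18
(2) = 80*a^4 + 14*a^3 + 66*a^2 + 27*a
(3) = h^3*n - h^3 - 2*h^2*n^2 - 3*h^2*n - 15*h*n^3 + 10*h*n^2 - 15*n^3
(4) = p^5 + p^4 - 6*p^3 - 4*p^2 + 8*p
(5) = -20*t^3 + 26*t^2 - 20*t + 6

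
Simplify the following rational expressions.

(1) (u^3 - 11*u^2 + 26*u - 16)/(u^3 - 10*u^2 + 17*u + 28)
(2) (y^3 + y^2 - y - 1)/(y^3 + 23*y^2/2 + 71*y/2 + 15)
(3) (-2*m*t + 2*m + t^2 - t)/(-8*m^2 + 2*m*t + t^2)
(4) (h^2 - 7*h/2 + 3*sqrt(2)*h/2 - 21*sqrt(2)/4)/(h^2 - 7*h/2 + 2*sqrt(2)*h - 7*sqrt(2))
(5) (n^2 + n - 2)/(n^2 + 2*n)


(1) = (u^3 - 11*u^2 + 26*u - 16)/(u^3 - 10*u^2 + 17*u + 28)
(2) = (2*y^3 + 2*y^2 - 2*y - 2)/(2*y^3 + 23*y^2 + 71*y + 30)
(3) = (t - 1)/(4*m + t)
(4) = (8*h + 12*sqrt(2))/(8*h + 16*sqrt(2))
(5) = (n - 1)/n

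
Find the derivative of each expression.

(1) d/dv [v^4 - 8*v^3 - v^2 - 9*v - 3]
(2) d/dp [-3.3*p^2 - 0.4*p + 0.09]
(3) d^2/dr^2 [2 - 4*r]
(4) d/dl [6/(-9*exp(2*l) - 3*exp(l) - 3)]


(1) = 4*v^3 - 24*v^2 - 2*v - 9
(2) = -6.6*p - 0.4
(3) = 0
(4) = (12*exp(l) + 2)*exp(l)/(3*exp(2*l) + exp(l) + 1)^2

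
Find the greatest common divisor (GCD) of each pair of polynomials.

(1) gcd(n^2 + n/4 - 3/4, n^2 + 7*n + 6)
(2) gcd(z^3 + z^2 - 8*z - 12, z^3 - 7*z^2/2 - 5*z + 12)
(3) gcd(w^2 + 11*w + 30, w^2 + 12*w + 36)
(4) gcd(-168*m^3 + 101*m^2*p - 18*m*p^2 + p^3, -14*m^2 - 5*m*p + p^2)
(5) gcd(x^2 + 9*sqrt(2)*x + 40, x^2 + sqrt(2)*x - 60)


(1) = n + 1
(2) = z + 2
(3) = w + 6
(4) = -7*m + p
(5) = 1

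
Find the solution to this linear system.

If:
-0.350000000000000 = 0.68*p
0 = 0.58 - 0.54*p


Then:
No Solution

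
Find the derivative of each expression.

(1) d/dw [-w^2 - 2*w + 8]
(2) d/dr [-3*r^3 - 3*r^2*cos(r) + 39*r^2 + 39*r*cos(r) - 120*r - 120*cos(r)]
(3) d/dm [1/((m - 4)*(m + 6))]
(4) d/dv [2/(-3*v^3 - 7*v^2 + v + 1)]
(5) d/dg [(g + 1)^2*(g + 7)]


(1) = -2*w - 2
(2) = 3*r^2*sin(r) - 9*r^2 - 39*r*sin(r) - 6*r*cos(r) + 78*r + 120*sin(r) + 39*cos(r) - 120
(3) = 2*(-m - 1)/(m^4 + 4*m^3 - 44*m^2 - 96*m + 576)
(4) = 2*(9*v^2 + 14*v - 1)/(3*v^3 + 7*v^2 - v - 1)^2
(5) = 3*(g + 1)*(g + 5)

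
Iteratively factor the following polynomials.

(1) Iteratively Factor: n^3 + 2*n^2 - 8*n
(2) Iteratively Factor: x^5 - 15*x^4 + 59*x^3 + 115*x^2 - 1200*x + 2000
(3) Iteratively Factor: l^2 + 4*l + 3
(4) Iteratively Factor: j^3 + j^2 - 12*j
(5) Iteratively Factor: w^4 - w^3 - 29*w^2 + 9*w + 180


(1) = (n - 2)*(n^2 + 4*n) = (n - 2)*(n + 4)*(n)
(2) = (x - 5)*(x^4 - 10*x^3 + 9*x^2 + 160*x - 400) = (x - 5)^2*(x^3 - 5*x^2 - 16*x + 80) = (x - 5)^2*(x - 4)*(x^2 - x - 20) = (x - 5)^3*(x - 4)*(x + 4)
(3) = (l + 1)*(l + 3)
(4) = (j)*(j^2 + j - 12) = j*(j + 4)*(j - 3)
(5) = (w - 5)*(w^3 + 4*w^2 - 9*w - 36) = (w - 5)*(w + 4)*(w^2 - 9) = (w - 5)*(w + 3)*(w + 4)*(w - 3)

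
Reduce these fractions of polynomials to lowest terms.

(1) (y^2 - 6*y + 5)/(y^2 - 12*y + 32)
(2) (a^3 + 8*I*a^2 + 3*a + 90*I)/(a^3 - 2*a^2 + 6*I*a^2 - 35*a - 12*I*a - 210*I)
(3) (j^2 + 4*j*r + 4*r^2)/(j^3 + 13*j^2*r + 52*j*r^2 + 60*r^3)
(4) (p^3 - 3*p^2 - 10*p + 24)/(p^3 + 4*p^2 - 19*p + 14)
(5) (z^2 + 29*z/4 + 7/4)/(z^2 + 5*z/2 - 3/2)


(1) = (y^2 - 6*y + 5)/(y^2 - 12*y + 32)
(2) = (a^2 + 2*I*a + 15)/(a^2 - 2*a - 35)
(3) = (j + 2*r)/(j^2 + 11*j*r + 30*r^2)
(4) = (p^2 - p - 12)/(p^2 + 6*p - 7)
(5) = (4*z^2 + 29*z + 7)/(4*z^2 + 10*z - 6)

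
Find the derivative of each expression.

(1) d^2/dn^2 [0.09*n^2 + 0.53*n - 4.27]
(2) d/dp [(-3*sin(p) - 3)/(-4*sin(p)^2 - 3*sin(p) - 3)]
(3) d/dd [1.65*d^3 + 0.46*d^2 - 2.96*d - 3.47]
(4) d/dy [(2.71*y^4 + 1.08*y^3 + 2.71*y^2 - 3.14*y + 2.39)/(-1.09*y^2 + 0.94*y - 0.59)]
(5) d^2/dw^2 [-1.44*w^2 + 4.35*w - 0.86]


(1) = 0.180000000000000
(2) = -12*(sin(p) + 2)*sin(p)*cos(p)/(4*sin(p)^2 + 3*sin(p) + 3)^2
(3) = 4.95*d^2 + 0.92*d - 2.96
(4) = (-5.9078*y^5 + 6.465*y^4 - 4.3652*y^3 - 2.7868*y^2 + 2.0124*y - 0.394)/(1.1881*y^4 - 2.0492*y^3 + 2.1698*y^2 - 1.1092*y + 0.3481)
(5) = -2.88000000000000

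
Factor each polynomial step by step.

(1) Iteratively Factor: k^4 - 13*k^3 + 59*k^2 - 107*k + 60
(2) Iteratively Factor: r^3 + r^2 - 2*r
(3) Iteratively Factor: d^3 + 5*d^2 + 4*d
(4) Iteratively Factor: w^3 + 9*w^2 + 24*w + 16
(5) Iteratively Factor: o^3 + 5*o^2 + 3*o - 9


(1) = (k - 4)*(k^3 - 9*k^2 + 23*k - 15) = (k - 4)*(k - 1)*(k^2 - 8*k + 15) = (k - 4)*(k - 3)*(k - 1)*(k - 5)
(2) = (r)*(r^2 + r - 2) = r*(r - 1)*(r + 2)
(3) = (d + 4)*(d^2 + d) = (d + 1)*(d + 4)*(d)
(4) = (w + 4)*(w^2 + 5*w + 4) = (w + 4)^2*(w + 1)
(5) = (o + 3)*(o^2 + 2*o - 3) = (o - 1)*(o + 3)*(o + 3)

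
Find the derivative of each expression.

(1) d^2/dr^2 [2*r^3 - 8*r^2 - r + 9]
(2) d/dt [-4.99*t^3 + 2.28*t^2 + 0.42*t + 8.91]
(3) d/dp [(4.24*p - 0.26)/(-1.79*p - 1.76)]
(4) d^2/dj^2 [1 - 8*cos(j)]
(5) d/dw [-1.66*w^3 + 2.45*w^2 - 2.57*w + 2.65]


(1) = 12*r - 16
(2) = -14.97*t^2 + 4.56*t + 0.42
(3) = (-14.190762*p - 13.952928)/(1.79*p + 1.76)^3
(4) = 8*cos(j)
(5) = -4.98*w^2 + 4.9*w - 2.57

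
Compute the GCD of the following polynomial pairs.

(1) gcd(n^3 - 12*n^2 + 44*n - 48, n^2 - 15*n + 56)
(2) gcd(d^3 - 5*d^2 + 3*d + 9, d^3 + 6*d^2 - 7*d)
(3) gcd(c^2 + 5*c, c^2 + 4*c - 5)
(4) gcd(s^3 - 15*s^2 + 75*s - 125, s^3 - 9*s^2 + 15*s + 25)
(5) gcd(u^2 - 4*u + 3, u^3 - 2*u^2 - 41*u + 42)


(1) = gcd((n - 6)*(n - 4)*(n - 2), (n - 8)*(n - 7)) = 1
(2) = gcd((d - 3)^2*(d + 1), d*(d - 1)*(d + 7)) = 1
(3) = c + 5
(4) = gcd((s - 5)^3, (s - 5)^2*(s + 1)) = s^2 - 10*s + 25
(5) = gcd((u - 3)*(u - 1), (u - 7)*(u - 1)*(u + 6)) = u - 1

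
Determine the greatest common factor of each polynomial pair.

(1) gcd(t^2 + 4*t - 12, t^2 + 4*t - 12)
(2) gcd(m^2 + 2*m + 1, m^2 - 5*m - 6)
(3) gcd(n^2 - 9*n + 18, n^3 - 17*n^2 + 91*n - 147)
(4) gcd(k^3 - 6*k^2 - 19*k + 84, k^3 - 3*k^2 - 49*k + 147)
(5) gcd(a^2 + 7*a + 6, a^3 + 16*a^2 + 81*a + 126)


(1) = t^2 + 4*t - 12
(2) = m + 1
(3) = n - 3
(4) = k^2 - 10*k + 21
(5) = gcd((a + 1)*(a + 6), (a + 3)*(a + 6)*(a + 7)) = a + 6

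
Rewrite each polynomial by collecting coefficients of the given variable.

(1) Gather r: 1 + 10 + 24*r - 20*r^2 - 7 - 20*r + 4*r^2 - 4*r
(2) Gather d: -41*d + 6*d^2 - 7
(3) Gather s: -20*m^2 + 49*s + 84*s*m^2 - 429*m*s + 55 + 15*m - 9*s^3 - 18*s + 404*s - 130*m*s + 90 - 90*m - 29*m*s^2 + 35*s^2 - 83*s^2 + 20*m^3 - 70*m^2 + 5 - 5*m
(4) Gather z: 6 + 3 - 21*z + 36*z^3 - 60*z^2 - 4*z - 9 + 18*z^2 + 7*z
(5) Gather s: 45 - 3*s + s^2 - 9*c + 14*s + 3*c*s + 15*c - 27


(1) = 4 - 16*r^2
(2) = 6*d^2 - 41*d - 7
(3) = 20*m^3 - 90*m^2 - 80*m - 9*s^3 + s^2*(-29*m - 48) + s*(84*m^2 - 559*m + 435) + 150
(4) = 36*z^3 - 42*z^2 - 18*z
(5) = 6*c + s^2 + s*(3*c + 11) + 18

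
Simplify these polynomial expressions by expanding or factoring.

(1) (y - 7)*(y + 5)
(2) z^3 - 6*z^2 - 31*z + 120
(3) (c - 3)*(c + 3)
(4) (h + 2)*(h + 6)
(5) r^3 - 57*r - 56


(1) = y^2 - 2*y - 35
(2) = (z - 8)*(z - 3)*(z + 5)
(3) = c^2 - 9
(4) = h^2 + 8*h + 12
(5) = (r - 8)*(r + 1)*(r + 7)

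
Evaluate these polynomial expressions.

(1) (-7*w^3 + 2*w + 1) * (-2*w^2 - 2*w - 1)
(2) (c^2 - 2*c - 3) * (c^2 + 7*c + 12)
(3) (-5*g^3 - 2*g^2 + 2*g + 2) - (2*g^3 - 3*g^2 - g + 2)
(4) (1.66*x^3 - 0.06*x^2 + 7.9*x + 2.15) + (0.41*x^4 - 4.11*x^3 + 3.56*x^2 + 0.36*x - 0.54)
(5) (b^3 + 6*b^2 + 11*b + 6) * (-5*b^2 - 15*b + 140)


(1) = 14*w^5 + 14*w^4 + 3*w^3 - 6*w^2 - 4*w - 1
(2) = c^4 + 5*c^3 - 5*c^2 - 45*c - 36
(3) = -7*g^3 + g^2 + 3*g
(4) = 0.41*x^4 - 2.45*x^3 + 3.5*x^2 + 8.26*x + 1.61
(5) = -5*b^5 - 45*b^4 - 5*b^3 + 645*b^2 + 1450*b + 840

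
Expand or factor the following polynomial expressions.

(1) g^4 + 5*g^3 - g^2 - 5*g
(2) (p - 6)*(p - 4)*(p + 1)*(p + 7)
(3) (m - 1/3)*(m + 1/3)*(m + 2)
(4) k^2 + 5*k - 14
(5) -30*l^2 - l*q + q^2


(1) = g*(g - 1)*(g + 1)*(g + 5)
(2) = p^4 - 2*p^3 - 49*p^2 + 122*p + 168
(3) = m^3 + 2*m^2 - m/9 - 2/9
(4) = (k - 2)*(k + 7)
(5) = (-6*l + q)*(5*l + q)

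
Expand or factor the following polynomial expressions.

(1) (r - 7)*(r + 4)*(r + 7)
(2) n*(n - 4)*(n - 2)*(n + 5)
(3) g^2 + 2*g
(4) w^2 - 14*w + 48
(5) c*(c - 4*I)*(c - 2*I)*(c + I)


(1) = r^3 + 4*r^2 - 49*r - 196
(2) = n^4 - n^3 - 22*n^2 + 40*n
(3) = g*(g + 2)
(4) = (w - 8)*(w - 6)
(5) = c^4 - 5*I*c^3 - 2*c^2 - 8*I*c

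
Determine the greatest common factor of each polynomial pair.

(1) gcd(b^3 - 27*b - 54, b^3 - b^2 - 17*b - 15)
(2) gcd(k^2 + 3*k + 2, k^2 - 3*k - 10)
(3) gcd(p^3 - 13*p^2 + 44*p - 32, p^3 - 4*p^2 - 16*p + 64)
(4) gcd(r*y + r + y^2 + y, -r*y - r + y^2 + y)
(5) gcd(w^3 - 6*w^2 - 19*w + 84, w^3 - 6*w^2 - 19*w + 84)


(1) = gcd((b - 6)*(b + 3)^2, (b - 5)*(b + 1)*(b + 3)) = b + 3
(2) = k + 2
(3) = gcd((p - 8)*(p - 4)*(p - 1), (p - 4)^2*(p + 4)) = p - 4
(4) = gcd((r + y)*(y + 1), (-r + y)*(y + 1)) = y + 1
(5) = w^3 - 6*w^2 - 19*w + 84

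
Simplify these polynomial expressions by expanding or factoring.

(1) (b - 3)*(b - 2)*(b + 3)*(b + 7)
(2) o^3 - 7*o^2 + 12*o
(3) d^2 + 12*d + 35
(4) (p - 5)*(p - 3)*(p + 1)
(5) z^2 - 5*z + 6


(1) = b^4 + 5*b^3 - 23*b^2 - 45*b + 126
(2) = o*(o - 4)*(o - 3)
(3) = (d + 5)*(d + 7)
(4) = p^3 - 7*p^2 + 7*p + 15
(5) = (z - 3)*(z - 2)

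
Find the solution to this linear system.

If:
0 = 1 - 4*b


Then:
b = 1/4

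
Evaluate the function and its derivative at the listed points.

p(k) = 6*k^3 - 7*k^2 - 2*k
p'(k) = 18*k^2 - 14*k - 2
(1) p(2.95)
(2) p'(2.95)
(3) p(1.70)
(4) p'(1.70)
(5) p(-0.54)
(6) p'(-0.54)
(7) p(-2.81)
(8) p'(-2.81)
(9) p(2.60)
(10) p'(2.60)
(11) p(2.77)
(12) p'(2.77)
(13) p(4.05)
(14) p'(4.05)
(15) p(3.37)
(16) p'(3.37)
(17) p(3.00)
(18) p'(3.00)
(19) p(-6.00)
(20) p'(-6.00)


(1) = 87.22
(2) = 113.34
(3) = 5.85
(4) = 26.22
(5) = -1.91
(6) = 10.81
(7) = -182.78
(8) = 179.47
(9) = 52.94
(10) = 83.28
(11) = 68.27
(12) = 97.33
(13) = 275.66
(14) = 236.55
(15) = 143.40
(16) = 155.24
(17) = 93.00
(18) = 118.00
(19) = -1536.00
(20) = 730.00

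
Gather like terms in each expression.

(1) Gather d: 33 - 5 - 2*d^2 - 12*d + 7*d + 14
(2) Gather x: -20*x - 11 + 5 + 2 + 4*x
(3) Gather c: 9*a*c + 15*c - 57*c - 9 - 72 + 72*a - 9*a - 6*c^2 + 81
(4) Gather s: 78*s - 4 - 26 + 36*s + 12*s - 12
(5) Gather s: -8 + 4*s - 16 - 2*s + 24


(1) = -2*d^2 - 5*d + 42
(2) = -16*x - 4
(3) = 63*a - 6*c^2 + c*(9*a - 42)
(4) = 126*s - 42
(5) = 2*s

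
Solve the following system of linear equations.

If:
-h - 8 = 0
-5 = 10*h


Then:
No Solution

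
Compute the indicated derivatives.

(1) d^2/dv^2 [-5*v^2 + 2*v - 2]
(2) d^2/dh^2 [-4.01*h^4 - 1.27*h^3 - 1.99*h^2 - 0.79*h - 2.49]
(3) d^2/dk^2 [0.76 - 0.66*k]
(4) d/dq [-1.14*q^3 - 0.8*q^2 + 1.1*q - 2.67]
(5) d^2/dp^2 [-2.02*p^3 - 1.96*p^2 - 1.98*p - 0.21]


(1) = -10
(2) = -48.12*h^2 - 7.62*h - 3.98
(3) = 0
(4) = -3.42*q^2 - 1.6*q + 1.1
(5) = -12.12*p - 3.92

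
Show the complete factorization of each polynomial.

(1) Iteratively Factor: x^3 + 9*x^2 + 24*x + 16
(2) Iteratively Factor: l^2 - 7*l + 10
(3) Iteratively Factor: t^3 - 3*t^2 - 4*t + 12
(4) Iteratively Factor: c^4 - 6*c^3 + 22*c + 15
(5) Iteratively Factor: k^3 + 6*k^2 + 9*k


(1) = (x + 1)*(x^2 + 8*x + 16) = (x + 1)*(x + 4)*(x + 4)
(2) = (l - 5)*(l - 2)
(3) = (t + 2)*(t^2 - 5*t + 6) = (t - 2)*(t + 2)*(t - 3)
(4) = (c + 1)*(c^3 - 7*c^2 + 7*c + 15) = (c - 3)*(c + 1)*(c^2 - 4*c - 5) = (c - 5)*(c - 3)*(c + 1)*(c + 1)
(5) = (k + 3)*(k^2 + 3*k) = (k + 3)^2*(k)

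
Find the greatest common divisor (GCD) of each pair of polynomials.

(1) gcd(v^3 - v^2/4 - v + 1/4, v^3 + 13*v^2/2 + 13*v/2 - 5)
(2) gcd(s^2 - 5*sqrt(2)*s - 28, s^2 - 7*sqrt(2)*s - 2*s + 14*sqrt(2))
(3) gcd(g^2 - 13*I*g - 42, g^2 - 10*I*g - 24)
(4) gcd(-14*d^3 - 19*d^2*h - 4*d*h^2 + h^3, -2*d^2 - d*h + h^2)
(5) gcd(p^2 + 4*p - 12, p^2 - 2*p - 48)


(1) = 1
(2) = gcd((s - 7*sqrt(2))*(s + 2*sqrt(2)), (s - 2)*(s - 7*sqrt(2))) = s - 7*sqrt(2)
(3) = g - 6*I
(4) = gcd((-7*d + h)*(d + h)*(2*d + h), (-2*d + h)*(d + h)) = d + h
(5) = gcd((p - 2)*(p + 6), (p - 8)*(p + 6)) = p + 6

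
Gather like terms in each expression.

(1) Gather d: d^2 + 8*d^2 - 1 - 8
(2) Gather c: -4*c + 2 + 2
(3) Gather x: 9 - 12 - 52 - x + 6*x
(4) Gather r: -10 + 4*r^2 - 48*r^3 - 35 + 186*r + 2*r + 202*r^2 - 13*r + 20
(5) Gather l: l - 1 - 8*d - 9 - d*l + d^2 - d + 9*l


(1) = 9*d^2 - 9
(2) = 4 - 4*c
(3) = 5*x - 55
(4) = -48*r^3 + 206*r^2 + 175*r - 25
(5) = d^2 - 9*d + l*(10 - d) - 10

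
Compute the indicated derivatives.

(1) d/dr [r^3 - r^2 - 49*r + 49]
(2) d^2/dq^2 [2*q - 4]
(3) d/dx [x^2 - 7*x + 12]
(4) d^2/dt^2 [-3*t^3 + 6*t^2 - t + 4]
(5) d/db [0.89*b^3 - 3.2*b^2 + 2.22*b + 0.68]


(1) = 3*r^2 - 2*r - 49
(2) = 0
(3) = 2*x - 7
(4) = 12 - 18*t
(5) = 2.67*b^2 - 6.4*b + 2.22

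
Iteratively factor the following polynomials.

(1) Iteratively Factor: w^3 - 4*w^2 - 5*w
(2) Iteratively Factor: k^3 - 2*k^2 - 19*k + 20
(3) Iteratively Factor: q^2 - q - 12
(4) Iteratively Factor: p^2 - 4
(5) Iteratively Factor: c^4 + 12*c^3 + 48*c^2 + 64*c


(1) = (w + 1)*(w^2 - 5*w) = (w - 5)*(w + 1)*(w)
(2) = (k + 4)*(k^2 - 6*k + 5) = (k - 5)*(k + 4)*(k - 1)
(3) = (q + 3)*(q - 4)
(4) = (p - 2)*(p + 2)
(5) = (c + 4)*(c^3 + 8*c^2 + 16*c) = (c + 4)^2*(c^2 + 4*c) = (c + 4)^3*(c)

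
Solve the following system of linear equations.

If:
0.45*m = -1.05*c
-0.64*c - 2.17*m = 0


Then:
c = 0.00
m = 0.00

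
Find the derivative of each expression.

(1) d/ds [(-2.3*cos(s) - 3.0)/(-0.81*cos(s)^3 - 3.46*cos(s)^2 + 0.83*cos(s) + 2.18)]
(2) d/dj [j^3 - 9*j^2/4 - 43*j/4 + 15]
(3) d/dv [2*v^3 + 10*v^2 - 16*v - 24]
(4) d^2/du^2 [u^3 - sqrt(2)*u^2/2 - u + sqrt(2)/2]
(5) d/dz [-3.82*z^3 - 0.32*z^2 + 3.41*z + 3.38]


(1) = (3.726*cos(s)^3 + 15.248*cos(s)^2 + 20.76*cos(s) + 2.524)*sin(s)/(0.6561*cos(s)^6 + 5.6052*cos(s)^5 + 10.627*cos(s)^4 - 9.2752*cos(s)^3 - 14.3967*cos(s)^2 + 3.6188*cos(s) + 4.7524)
(2) = 3*j^2 - 9*j/2 - 43/4
(3) = 6*v^2 + 20*v - 16
(4) = 6*u - sqrt(2)
(5) = -11.46*z^2 - 0.64*z + 3.41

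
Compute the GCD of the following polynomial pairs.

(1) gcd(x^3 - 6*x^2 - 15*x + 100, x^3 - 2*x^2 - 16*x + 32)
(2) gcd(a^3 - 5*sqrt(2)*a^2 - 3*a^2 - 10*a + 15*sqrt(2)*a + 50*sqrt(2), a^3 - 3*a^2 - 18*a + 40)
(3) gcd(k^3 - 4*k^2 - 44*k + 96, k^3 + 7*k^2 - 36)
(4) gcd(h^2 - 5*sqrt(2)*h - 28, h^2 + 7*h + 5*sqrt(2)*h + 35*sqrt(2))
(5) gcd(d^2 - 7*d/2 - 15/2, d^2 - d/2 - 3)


(1) = gcd((x - 5)^2*(x + 4), (x - 4)*(x - 2)*(x + 4)) = x + 4
(2) = gcd((a - 5)*(a + 2)*(a - 5*sqrt(2)), (a - 5)*(a - 2)*(a + 4)) = a - 5
(3) = gcd((k - 8)*(k - 2)*(k + 6), (k - 2)*(k + 3)*(k + 6)) = k^2 + 4*k - 12
(4) = 1
(5) = gcd((d - 5)*(d + 3/2), (d - 2)*(d + 3/2)) = d + 3/2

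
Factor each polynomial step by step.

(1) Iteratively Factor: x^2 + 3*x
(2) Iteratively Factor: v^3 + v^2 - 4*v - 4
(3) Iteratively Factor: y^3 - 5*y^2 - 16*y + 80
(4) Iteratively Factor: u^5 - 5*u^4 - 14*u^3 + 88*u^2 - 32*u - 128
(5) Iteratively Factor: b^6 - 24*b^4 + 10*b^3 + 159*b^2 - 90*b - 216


(1) = (x + 3)*(x)
(2) = (v + 1)*(v^2 - 4) = (v + 1)*(v + 2)*(v - 2)
(3) = (y - 5)*(y^2 - 16) = (y - 5)*(y - 4)*(y + 4)
(4) = (u + 1)*(u^4 - 6*u^3 - 8*u^2 + 96*u - 128) = (u - 4)*(u + 1)*(u^3 - 2*u^2 - 16*u + 32) = (u - 4)^2*(u + 1)*(u^2 + 2*u - 8) = (u - 4)^2*(u - 2)*(u + 1)*(u + 4)
(5) = (b - 3)*(b^5 + 3*b^4 - 15*b^3 - 35*b^2 + 54*b + 72) = (b - 3)^2*(b^4 + 6*b^3 + 3*b^2 - 26*b - 24) = (b - 3)^2*(b + 3)*(b^3 + 3*b^2 - 6*b - 8) = (b - 3)^2*(b - 2)*(b + 3)*(b^2 + 5*b + 4) = (b - 3)^2*(b - 2)*(b + 1)*(b + 3)*(b + 4)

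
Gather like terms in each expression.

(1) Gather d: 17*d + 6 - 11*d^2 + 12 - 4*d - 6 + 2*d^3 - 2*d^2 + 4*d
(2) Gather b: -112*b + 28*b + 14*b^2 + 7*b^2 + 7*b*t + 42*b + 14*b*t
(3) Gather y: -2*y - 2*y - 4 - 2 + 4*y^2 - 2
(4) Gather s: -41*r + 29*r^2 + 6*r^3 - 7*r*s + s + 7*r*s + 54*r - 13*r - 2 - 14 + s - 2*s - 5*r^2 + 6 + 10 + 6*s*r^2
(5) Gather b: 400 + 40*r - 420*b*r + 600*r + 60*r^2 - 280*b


(1) = 2*d^3 - 13*d^2 + 17*d + 12
(2) = 21*b^2 + b*(21*t - 42)
(3) = 4*y^2 - 4*y - 8
(4) = 6*r^3 + 6*r^2*s + 24*r^2
(5) = b*(-420*r - 280) + 60*r^2 + 640*r + 400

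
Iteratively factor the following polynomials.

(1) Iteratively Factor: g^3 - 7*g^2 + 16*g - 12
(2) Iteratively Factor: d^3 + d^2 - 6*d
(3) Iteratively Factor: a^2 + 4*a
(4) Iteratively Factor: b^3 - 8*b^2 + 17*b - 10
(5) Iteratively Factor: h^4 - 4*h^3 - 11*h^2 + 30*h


(1) = (g - 3)*(g^2 - 4*g + 4) = (g - 3)*(g - 2)*(g - 2)
(2) = (d + 3)*(d^2 - 2*d) = (d - 2)*(d + 3)*(d)
(3) = (a + 4)*(a)
(4) = (b - 5)*(b^2 - 3*b + 2) = (b - 5)*(b - 2)*(b - 1)
(5) = (h - 5)*(h^3 + h^2 - 6*h) = (h - 5)*(h + 3)*(h^2 - 2*h) = (h - 5)*(h - 2)*(h + 3)*(h)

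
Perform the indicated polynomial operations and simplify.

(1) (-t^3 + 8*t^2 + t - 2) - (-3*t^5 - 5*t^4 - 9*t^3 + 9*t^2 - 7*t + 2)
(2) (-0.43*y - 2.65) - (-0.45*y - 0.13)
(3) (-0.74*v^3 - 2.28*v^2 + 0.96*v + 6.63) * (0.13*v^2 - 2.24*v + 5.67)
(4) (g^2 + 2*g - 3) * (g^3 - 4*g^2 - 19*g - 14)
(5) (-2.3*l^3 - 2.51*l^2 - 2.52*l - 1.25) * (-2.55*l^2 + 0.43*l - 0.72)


(1) = 3*t^5 + 5*t^4 + 8*t^3 - t^2 + 8*t - 4
(2) = 0.02*y - 2.52
(3) = -0.0962*v^5 + 1.3612*v^4 + 1.0362*v^3 - 14.2161*v^2 - 9.408*v + 37.5921
(4) = g^5 - 2*g^4 - 30*g^3 - 40*g^2 + 29*g + 42
(5) = 5.865*l^5 + 5.4115*l^4 + 7.0027*l^3 + 3.9111*l^2 + 1.2769*l + 0.9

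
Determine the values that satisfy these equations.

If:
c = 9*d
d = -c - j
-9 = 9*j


Then:
c = 9/10
d = 1/10
j = -1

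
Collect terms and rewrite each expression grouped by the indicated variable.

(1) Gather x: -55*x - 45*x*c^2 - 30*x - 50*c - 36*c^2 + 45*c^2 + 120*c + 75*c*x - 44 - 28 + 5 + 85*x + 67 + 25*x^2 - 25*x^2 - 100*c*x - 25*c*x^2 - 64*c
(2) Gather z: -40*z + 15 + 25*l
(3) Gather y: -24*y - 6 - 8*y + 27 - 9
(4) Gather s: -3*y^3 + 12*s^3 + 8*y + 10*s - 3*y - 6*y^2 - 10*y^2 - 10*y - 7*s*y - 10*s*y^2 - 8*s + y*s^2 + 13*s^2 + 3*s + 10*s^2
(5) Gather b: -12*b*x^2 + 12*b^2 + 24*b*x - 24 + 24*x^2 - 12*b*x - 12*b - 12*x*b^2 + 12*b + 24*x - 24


(1) = 9*c^2 - 25*c*x^2 + 6*c + x*(-45*c^2 - 25*c)
(2) = 25*l - 40*z + 15
(3) = 12 - 32*y
(4) = 12*s^3 + s^2*(y + 23) + s*(-10*y^2 - 7*y + 5) - 3*y^3 - 16*y^2 - 5*y
(5) = b^2*(12 - 12*x) + b*(-12*x^2 + 12*x) + 24*x^2 + 24*x - 48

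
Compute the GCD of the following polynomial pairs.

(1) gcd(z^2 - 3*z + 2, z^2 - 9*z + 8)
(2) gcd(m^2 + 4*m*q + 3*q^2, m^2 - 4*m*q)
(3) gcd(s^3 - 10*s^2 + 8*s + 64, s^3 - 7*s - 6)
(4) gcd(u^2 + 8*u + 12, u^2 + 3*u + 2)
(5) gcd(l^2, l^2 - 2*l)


(1) = z - 1
(2) = gcd((m + q)*(m + 3*q), m*(m - 4*q)) = 1
(3) = s + 2
(4) = u + 2
(5) = l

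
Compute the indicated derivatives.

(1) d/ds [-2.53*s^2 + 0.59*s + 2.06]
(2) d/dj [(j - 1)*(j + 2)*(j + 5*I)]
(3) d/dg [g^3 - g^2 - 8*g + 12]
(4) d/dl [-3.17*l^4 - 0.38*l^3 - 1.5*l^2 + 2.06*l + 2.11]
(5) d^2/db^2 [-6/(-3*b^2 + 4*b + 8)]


(1) = 0.59 - 5.06*s
(2) = 3*j^2 + j*(2 + 10*I) - 2 + 5*I
(3) = 3*g^2 - 2*g - 8
(4) = -12.68*l^3 - 1.14*l^2 - 3.0*l + 2.06
(5) = 12*(9*b^2 - 12*b - 4*(3*b - 2)^2 - 24)/(-3*b^2 + 4*b + 8)^3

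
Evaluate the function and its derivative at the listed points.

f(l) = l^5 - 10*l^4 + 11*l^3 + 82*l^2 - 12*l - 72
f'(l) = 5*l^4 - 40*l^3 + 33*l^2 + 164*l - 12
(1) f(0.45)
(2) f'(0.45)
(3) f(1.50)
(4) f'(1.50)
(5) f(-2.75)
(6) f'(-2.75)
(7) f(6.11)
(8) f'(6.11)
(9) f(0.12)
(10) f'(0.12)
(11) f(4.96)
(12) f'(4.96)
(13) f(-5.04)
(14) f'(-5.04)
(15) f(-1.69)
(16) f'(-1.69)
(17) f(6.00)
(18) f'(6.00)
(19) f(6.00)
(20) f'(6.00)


(1) = -60.18
(2) = 65.04
(3) = 88.59
(4) = 198.56
(5) = -376.83
(6) = 904.39
(7) = 3.57
(8) = 66.46
(9) = -72.24
(10) = 8.09
(11) = 177.67
(12) = -241.47
(13) = -9041.28
(14) = 8346.86
(15) = 34.03
(16) = 38.95
(17) = 0.00
(18) = 0.00
(19) = 0.00
(20) = 0.00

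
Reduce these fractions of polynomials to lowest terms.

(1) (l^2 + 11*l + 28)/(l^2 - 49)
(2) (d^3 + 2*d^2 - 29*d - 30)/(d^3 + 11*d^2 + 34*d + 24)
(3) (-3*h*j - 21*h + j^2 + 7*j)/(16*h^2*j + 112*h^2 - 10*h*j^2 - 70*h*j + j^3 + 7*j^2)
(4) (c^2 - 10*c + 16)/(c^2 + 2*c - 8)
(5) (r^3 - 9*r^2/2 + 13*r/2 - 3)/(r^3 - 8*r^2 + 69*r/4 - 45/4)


(1) = (l + 4)/(l - 7)
(2) = (d - 5)/(d + 4)
(3) = (-3*h + j)/(16*h^2 - 10*h*j + j^2)
(4) = (c - 8)/(c + 4)
(5) = (2*r^2 - 6*r + 4)/(2*r^2 - 13*r + 15)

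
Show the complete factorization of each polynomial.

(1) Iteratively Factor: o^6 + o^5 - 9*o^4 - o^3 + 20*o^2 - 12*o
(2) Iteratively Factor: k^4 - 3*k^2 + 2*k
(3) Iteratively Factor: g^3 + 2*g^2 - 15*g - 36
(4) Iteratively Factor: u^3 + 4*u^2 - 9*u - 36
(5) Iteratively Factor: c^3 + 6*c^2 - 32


(1) = (o + 2)*(o^5 - o^4 - 7*o^3 + 13*o^2 - 6*o) = (o - 1)*(o + 2)*(o^4 - 7*o^2 + 6*o) = (o - 1)*(o + 2)*(o + 3)*(o^3 - 3*o^2 + 2*o) = (o - 2)*(o - 1)*(o + 2)*(o + 3)*(o^2 - o) = o*(o - 2)*(o - 1)*(o + 2)*(o + 3)*(o - 1)
(2) = (k - 1)*(k^3 + k^2 - 2*k) = (k - 1)*(k + 2)*(k^2 - k) = k*(k - 1)*(k + 2)*(k - 1)
(3) = (g + 3)*(g^2 - g - 12) = (g + 3)^2*(g - 4)
(4) = (u - 3)*(u^2 + 7*u + 12) = (u - 3)*(u + 4)*(u + 3)
(5) = (c + 4)*(c^2 + 2*c - 8) = (c + 4)^2*(c - 2)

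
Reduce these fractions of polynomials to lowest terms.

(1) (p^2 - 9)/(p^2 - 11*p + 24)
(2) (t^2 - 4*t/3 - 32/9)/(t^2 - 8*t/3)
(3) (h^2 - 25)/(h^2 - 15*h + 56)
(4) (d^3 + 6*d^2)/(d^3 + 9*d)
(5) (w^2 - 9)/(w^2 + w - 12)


(1) = (p + 3)/(p - 8)
(2) = (3*t + 4)/(3*t)
(3) = (h^2 - 25)/(h^2 - 15*h + 56)
(4) = (d^2 + 6*d)/(d^2 + 9)
(5) = (w + 3)/(w + 4)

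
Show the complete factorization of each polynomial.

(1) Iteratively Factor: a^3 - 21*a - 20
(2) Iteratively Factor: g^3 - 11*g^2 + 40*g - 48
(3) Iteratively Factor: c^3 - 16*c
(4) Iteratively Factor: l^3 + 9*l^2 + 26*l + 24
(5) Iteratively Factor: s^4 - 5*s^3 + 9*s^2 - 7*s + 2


(1) = (a + 1)*(a^2 - a - 20) = (a - 5)*(a + 1)*(a + 4)
(2) = (g - 4)*(g^2 - 7*g + 12) = (g - 4)*(g - 3)*(g - 4)
(3) = (c - 4)*(c^2 + 4*c) = (c - 4)*(c + 4)*(c)
(4) = (l + 3)*(l^2 + 6*l + 8) = (l + 3)*(l + 4)*(l + 2)
(5) = (s - 1)*(s^3 - 4*s^2 + 5*s - 2) = (s - 2)*(s - 1)*(s^2 - 2*s + 1) = (s - 2)*(s - 1)^2*(s - 1)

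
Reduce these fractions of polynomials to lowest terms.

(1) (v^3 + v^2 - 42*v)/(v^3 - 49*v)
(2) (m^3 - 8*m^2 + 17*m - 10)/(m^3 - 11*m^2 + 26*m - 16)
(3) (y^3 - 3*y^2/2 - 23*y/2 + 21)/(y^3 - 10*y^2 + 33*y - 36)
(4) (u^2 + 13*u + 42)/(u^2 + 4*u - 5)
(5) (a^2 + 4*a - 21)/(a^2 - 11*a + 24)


(1) = (v - 6)/(v - 7)
(2) = (m - 5)/(m - 8)
(3) = (2*y^2 + 3*y - 14)/(2*y^2 - 14*y + 24)
(4) = (u^2 + 13*u + 42)/(u^2 + 4*u - 5)
(5) = (a + 7)/(a - 8)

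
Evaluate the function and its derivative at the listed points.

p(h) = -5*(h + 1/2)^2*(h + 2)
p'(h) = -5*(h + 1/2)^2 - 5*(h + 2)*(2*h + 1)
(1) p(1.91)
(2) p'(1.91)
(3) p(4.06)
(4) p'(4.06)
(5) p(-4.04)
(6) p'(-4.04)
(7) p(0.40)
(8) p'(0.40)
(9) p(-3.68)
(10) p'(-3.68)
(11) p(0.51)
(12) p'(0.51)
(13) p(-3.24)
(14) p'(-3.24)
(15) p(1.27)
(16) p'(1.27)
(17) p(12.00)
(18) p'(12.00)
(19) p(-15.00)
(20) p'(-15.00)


(1) = -113.55
(2) = -123.27
(3) = -630.05
(4) = -380.30
(5) = 127.82
(6) = -134.87
(7) = -9.72
(8) = -25.65
(9) = 84.94
(10) = -103.99
(11) = -12.80
(12) = -30.45
(13) = 46.55
(14) = -71.51
(15) = -51.22
(16) = -73.54
(17) = -10937.50
(18) = -2531.25
(19) = 13666.25
(20) = -2936.25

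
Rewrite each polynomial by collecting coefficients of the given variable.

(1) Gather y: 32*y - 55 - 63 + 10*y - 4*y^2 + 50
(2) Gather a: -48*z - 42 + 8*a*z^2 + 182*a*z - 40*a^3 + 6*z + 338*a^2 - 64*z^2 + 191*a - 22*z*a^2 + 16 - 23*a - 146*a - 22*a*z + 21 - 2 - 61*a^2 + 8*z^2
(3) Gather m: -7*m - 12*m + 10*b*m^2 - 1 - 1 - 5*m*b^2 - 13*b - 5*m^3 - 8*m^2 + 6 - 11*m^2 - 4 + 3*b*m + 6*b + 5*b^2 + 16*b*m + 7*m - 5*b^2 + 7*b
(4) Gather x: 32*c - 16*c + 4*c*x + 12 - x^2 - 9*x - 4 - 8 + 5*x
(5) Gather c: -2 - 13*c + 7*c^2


(1) = -4*y^2 + 42*y - 68
(2) = -40*a^3 + a^2*(277 - 22*z) + a*(8*z^2 + 160*z + 22) - 56*z^2 - 42*z - 7
(3) = -5*m^3 + m^2*(10*b - 19) + m*(-5*b^2 + 19*b - 12)
(4) = 16*c - x^2 + x*(4*c - 4)
(5) = 7*c^2 - 13*c - 2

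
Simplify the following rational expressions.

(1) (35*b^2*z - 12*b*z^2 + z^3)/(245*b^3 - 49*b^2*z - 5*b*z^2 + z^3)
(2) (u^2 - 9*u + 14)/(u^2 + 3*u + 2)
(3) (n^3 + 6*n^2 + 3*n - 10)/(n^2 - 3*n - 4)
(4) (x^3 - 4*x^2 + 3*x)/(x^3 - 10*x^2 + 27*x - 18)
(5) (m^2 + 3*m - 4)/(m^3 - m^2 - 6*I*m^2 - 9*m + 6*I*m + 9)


(1) = z/(7*b + z)
(2) = (u^2 - 9*u + 14)/(u^2 + 3*u + 2)
(3) = (n^3 + 6*n^2 + 3*n - 10)/(n^2 - 3*n - 4)
(4) = x/(x - 6)
(5) = (m + 4)/(m^2 - 6*I*m - 9)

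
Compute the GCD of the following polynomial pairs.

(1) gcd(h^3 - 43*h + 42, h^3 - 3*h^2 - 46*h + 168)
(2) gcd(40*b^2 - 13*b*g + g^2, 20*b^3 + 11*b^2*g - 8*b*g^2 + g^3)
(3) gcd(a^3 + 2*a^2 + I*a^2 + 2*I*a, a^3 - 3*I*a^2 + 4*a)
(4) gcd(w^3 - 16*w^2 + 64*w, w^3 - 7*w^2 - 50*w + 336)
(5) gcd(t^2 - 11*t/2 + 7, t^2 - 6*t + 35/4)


(1) = gcd((h - 6)*(h - 1)*(h + 7), (h - 6)*(h - 4)*(h + 7)) = h^2 + h - 42
(2) = gcd((-8*b + g)*(-5*b + g), (-5*b + g)*(-4*b + g)*(b + g)) = 5*b - g
(3) = gcd(a*(a + 2)*(a + I), a*(a - 4*I)*(a + I)) = a^2 + I*a
(4) = gcd(w*(w - 8)^2, (w - 8)*(w - 6)*(w + 7)) = w - 8
(5) = t - 7/2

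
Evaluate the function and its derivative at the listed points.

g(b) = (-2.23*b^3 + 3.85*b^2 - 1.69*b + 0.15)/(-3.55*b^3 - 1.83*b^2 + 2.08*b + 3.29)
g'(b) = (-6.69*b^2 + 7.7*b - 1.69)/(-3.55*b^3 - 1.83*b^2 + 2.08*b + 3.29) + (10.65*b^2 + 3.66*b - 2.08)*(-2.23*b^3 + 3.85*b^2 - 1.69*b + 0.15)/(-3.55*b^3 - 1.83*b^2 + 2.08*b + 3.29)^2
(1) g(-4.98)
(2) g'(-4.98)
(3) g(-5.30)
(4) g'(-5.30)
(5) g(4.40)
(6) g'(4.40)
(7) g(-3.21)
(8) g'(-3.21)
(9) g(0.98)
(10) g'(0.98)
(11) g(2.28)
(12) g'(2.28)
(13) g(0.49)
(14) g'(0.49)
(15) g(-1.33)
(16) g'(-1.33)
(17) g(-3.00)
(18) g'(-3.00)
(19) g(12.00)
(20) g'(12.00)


(1) = 0.98
(2) = 0.09
(3) = 0.96
(4) = 0.08
(5) = 0.38
(6) = 0.04
(7) = 1.25
(8) = 0.26
(9) = 0.40
(10) = 18.10
(11) = 0.23
(12) = 0.11
(13) = -0.00
(14) = 0.14
(15) = 2.56
(16) = 1.19
(17) = 1.31
(18) = 0.31
(19) = 0.52
(20) = 0.01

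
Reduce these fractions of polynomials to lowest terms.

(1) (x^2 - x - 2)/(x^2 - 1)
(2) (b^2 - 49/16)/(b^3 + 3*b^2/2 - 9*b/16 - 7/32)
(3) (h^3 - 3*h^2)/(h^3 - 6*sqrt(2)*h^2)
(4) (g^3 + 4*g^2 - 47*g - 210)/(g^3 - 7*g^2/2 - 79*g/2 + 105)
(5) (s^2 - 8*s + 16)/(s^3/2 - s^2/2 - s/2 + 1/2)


(1) = (x - 2)/(x - 1)
(2) = (8*b - 14)/(8*b^2 - 2*b - 1)
(3) = (h - 3)/(h - 6*sqrt(2))
(4) = (2*g + 10)/(2*g - 5)
(5) = (2*s^2 - 16*s + 32)/(s^3 - s^2 - s + 1)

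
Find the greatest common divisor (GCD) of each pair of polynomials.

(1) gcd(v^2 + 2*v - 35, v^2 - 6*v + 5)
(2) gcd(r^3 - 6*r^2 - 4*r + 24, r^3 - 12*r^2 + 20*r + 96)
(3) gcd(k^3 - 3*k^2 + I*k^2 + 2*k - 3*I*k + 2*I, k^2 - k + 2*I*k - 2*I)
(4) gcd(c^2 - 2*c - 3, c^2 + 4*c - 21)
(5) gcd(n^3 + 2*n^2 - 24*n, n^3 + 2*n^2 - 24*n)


(1) = gcd((v - 5)*(v + 7), (v - 5)*(v - 1)) = v - 5
(2) = r^2 - 4*r - 12
(3) = gcd((k - 2)*(k - 1)*(k + I), (k - 1)*(k + 2*I)) = k - 1
(4) = c - 3
(5) = gcd(n*(n - 4)*(n + 6), n*(n - 4)*(n + 6)) = n^3 + 2*n^2 - 24*n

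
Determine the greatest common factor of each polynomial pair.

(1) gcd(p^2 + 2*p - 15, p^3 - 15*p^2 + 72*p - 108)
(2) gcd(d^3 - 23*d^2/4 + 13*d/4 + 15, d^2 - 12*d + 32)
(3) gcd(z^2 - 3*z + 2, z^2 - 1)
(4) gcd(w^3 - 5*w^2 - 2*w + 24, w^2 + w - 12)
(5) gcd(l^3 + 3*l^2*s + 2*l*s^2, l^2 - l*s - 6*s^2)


(1) = gcd((p - 3)*(p + 5), (p - 6)^2*(p - 3)) = p - 3
(2) = d - 4
(3) = gcd((z - 2)*(z - 1), (z - 1)*(z + 1)) = z - 1
(4) = w - 3
(5) = l + 2*s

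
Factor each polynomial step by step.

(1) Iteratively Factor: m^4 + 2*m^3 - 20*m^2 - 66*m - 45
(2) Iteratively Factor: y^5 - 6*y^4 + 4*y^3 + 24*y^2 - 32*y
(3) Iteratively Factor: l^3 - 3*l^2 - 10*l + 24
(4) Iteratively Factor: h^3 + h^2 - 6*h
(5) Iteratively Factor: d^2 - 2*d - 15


(1) = (m + 3)*(m^3 - m^2 - 17*m - 15) = (m + 1)*(m + 3)*(m^2 - 2*m - 15) = (m - 5)*(m + 1)*(m + 3)*(m + 3)
(2) = (y - 2)*(y^4 - 4*y^3 - 4*y^2 + 16*y) = y*(y - 2)*(y^3 - 4*y^2 - 4*y + 16) = y*(y - 2)^2*(y^2 - 2*y - 8) = y*(y - 4)*(y - 2)^2*(y + 2)
(3) = (l + 3)*(l^2 - 6*l + 8) = (l - 4)*(l + 3)*(l - 2)
(4) = (h - 2)*(h^2 + 3*h) = h*(h - 2)*(h + 3)
(5) = (d - 5)*(d + 3)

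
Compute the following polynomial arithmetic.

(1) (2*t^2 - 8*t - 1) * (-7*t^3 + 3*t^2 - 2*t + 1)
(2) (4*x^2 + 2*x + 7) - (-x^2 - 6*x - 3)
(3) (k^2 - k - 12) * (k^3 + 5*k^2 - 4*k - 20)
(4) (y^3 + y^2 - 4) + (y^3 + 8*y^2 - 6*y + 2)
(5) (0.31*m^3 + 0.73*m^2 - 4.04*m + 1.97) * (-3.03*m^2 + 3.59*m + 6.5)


(1) = -14*t^5 + 62*t^4 - 21*t^3 + 15*t^2 - 6*t - 1
(2) = 5*x^2 + 8*x + 10
(3) = k^5 + 4*k^4 - 21*k^3 - 76*k^2 + 68*k + 240
(4) = 2*y^3 + 9*y^2 - 6*y - 2
(5) = -0.9393*m^5 - 1.099*m^4 + 16.8769*m^3 - 15.7277*m^2 - 19.1877*m + 12.805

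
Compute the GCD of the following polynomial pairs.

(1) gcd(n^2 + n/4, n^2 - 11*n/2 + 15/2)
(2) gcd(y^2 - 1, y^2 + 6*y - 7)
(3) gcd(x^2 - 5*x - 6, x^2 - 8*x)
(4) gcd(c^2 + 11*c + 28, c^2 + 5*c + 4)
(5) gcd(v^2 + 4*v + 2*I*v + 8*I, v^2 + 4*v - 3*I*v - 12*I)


(1) = gcd(n*(n + 1/4), (n - 3)*(n - 5/2)) = 1
(2) = y - 1
(3) = 1
(4) = gcd((c + 4)*(c + 7), (c + 1)*(c + 4)) = c + 4
(5) = gcd((v + 4)*(v + 2*I), (v + 4)*(v - 3*I)) = v + 4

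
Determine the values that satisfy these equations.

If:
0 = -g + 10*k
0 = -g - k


Then:
g = 0
k = 0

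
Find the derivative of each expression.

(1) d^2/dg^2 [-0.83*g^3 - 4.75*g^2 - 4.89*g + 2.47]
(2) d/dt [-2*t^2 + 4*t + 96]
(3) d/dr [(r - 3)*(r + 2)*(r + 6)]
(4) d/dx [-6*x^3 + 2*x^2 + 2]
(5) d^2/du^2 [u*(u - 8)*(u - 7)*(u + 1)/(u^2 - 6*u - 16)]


(1) = -4.98*g - 9.5
(2) = 4 - 4*t
(3) = 3*r^2 + 10*r - 12
(4) = 2*x*(2 - 9*x)
(5) = 2*(u^3 + 6*u^2 + 12*u - 10)/(u^3 + 6*u^2 + 12*u + 8)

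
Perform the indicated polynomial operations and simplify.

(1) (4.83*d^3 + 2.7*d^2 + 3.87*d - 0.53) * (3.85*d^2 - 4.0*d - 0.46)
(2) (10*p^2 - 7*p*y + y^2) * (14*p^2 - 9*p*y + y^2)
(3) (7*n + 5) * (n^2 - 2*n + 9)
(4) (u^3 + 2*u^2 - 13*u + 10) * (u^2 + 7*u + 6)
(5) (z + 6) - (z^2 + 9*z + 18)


(1) = 18.5955*d^5 - 8.925*d^4 + 1.8777*d^3 - 18.7625*d^2 + 0.3398*d + 0.2438
(2) = 140*p^4 - 188*p^3*y + 87*p^2*y^2 - 16*p*y^3 + y^4
(3) = 7*n^3 - 9*n^2 + 53*n + 45
(4) = u^5 + 9*u^4 + 7*u^3 - 69*u^2 - 8*u + 60
(5) = -z^2 - 8*z - 12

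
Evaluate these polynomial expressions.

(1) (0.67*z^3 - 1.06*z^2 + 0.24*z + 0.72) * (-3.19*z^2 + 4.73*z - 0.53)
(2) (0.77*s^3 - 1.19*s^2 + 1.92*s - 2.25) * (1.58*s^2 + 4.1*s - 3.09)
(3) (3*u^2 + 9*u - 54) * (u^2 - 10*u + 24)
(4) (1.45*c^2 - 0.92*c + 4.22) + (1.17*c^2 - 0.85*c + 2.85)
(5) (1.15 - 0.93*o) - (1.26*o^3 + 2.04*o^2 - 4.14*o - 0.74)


(1) = -2.1373*z^5 + 6.5505*z^4 - 6.1345*z^3 - 0.5998*z^2 + 3.2784*z - 0.3816
(2) = 1.2166*s^5 + 1.2768*s^4 - 4.2247*s^3 + 7.9941*s^2 - 15.1578*s + 6.9525
(3) = 3*u^4 - 21*u^3 - 72*u^2 + 756*u - 1296
(4) = 2.62*c^2 - 1.77*c + 7.07
(5) = -1.26*o^3 - 2.04*o^2 + 3.21*o + 1.89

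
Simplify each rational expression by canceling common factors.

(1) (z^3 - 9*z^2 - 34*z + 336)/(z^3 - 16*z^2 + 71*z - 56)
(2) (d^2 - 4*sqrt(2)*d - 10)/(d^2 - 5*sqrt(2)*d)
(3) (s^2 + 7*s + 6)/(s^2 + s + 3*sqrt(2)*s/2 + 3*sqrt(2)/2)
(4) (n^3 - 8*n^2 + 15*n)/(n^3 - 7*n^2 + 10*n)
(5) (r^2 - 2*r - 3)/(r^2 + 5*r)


(1) = (z + 6)/(z - 1)
(2) = (d + sqrt(2))/d
(3) = (2*s + 12)/(2*s + 3*sqrt(2))
(4) = (n - 3)/(n - 2)
(5) = (r^2 - 2*r - 3)/(r^2 + 5*r)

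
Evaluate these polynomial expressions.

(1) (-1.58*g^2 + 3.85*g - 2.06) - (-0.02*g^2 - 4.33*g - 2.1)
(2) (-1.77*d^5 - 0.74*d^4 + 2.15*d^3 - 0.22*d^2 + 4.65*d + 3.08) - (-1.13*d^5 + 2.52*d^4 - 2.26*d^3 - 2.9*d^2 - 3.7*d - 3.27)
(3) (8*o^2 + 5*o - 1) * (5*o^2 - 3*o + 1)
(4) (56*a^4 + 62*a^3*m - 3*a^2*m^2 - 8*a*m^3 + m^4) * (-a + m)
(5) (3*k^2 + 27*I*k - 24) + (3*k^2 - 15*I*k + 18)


(1) = -1.56*g^2 + 8.18*g + 0.04
(2) = -0.64*d^5 - 3.26*d^4 + 4.41*d^3 + 2.68*d^2 + 8.35*d + 6.35
(3) = 40*o^4 + o^3 - 12*o^2 + 8*o - 1
(4) = -56*a^5 - 6*a^4*m + 65*a^3*m^2 + 5*a^2*m^3 - 9*a*m^4 + m^5
(5) = 6*k^2 + 12*I*k - 6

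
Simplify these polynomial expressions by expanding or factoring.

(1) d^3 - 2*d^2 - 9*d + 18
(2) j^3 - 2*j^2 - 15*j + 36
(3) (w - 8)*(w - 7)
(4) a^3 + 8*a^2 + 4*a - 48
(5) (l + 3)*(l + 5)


(1) = (d - 3)*(d - 2)*(d + 3)
(2) = (j - 3)^2*(j + 4)
(3) = w^2 - 15*w + 56
(4) = (a - 2)*(a + 4)*(a + 6)
(5) = l^2 + 8*l + 15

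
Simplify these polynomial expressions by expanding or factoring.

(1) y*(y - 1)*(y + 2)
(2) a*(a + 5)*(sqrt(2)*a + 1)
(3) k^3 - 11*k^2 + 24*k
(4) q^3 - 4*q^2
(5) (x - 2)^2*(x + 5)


(1) = y^3 + y^2 - 2*y
(2) = sqrt(2)*a^3 + a^2 + 5*sqrt(2)*a^2 + 5*a
(3) = k*(k - 8)*(k - 3)
(4) = q^2*(q - 4)
(5) = x^3 + x^2 - 16*x + 20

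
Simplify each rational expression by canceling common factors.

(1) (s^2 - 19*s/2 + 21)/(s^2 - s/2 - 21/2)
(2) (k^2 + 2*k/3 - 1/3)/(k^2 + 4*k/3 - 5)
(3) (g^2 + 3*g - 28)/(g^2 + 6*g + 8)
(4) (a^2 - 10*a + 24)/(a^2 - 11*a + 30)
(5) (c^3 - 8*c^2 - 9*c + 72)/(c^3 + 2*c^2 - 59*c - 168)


(1) = (s - 6)/(s + 3)
(2) = (3*k^2 + 2*k - 1)/(3*k^2 + 4*k - 15)
(3) = (g^2 + 3*g - 28)/(g^2 + 6*g + 8)
(4) = (a - 4)/(a - 5)
(5) = (c - 3)/(c + 7)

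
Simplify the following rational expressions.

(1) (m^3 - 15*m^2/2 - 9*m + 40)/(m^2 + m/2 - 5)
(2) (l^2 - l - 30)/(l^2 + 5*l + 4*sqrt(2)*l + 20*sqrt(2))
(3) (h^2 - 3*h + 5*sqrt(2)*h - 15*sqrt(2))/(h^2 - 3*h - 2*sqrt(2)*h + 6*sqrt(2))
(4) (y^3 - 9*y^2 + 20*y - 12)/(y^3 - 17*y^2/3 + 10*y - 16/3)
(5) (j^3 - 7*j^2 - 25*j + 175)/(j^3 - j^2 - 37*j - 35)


(1) = m - 8
(2) = (l - 6)/(l + 4*sqrt(2))
(3) = (h + 5*sqrt(2))/(h - 2*sqrt(2))
(4) = (3*y - 18)/(3*y - 8)
(5) = (j - 5)/(j + 1)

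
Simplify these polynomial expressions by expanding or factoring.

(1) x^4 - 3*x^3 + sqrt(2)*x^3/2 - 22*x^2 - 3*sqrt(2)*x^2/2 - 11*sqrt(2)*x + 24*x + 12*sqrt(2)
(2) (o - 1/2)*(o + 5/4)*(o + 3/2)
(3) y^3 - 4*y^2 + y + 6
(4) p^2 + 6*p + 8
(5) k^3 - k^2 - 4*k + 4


(1) = (x - 6)*(x - 1)*(x + 4)*(x + sqrt(2)/2)
(2) = o^3 + 9*o^2/4 + o/2 - 15/16
(3) = (y - 3)*(y - 2)*(y + 1)
(4) = (p + 2)*(p + 4)
(5) = (k - 2)*(k - 1)*(k + 2)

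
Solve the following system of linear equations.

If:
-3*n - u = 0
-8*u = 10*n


Then:
n = 0
u = 0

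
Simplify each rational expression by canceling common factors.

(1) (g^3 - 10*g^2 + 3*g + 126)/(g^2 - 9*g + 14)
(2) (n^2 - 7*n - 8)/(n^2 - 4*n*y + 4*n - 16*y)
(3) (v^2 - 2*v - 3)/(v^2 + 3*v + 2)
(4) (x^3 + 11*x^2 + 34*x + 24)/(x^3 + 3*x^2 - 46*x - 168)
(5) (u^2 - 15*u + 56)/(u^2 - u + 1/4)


(1) = (g^2 - 3*g - 18)/(g - 2)
(2) = (-n^2 + 7*n + 8)/(-n^2 + 4*n*y - 4*n + 16*y)
(3) = (v - 3)/(v + 2)
(4) = (x + 1)/(x - 7)
(5) = (4*u^2 - 60*u + 224)/(4*u^2 - 4*u + 1)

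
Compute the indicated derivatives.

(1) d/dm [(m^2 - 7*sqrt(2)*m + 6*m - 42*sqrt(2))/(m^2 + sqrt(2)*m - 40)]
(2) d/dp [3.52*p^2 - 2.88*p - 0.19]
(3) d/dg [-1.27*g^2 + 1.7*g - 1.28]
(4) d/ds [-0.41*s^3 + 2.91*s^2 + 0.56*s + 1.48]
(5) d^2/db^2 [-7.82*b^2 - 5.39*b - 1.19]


(1) = 2*(-3*m^2 + 4*sqrt(2)*m^2 - 40*m + 42*sqrt(2)*m - 78 + 140*sqrt(2))/(m^4 + 2*sqrt(2)*m^3 - 78*m^2 - 80*sqrt(2)*m + 1600)
(2) = 7.04*p - 2.88
(3) = 1.7 - 2.54*g
(4) = -1.23*s^2 + 5.82*s + 0.56
(5) = -15.6400000000000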